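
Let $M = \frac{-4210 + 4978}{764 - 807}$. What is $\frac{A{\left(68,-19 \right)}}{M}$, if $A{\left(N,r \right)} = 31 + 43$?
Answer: $- \frac{1591}{384} \approx -4.1432$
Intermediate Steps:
$A{\left(N,r \right)} = 74$
$M = - \frac{768}{43}$ ($M = \frac{768}{-43} = 768 \left(- \frac{1}{43}\right) = - \frac{768}{43} \approx -17.86$)
$\frac{A{\left(68,-19 \right)}}{M} = \frac{74}{- \frac{768}{43}} = 74 \left(- \frac{43}{768}\right) = - \frac{1591}{384}$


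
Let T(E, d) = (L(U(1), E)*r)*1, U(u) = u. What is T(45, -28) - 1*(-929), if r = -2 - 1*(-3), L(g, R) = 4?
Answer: 933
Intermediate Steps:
r = 1 (r = -2 + 3 = 1)
T(E, d) = 4 (T(E, d) = (4*1)*1 = 4*1 = 4)
T(45, -28) - 1*(-929) = 4 - 1*(-929) = 4 + 929 = 933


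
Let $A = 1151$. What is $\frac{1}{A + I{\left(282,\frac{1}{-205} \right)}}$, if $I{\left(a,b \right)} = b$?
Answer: $\frac{205}{235954} \approx 0.00086881$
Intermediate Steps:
$\frac{1}{A + I{\left(282,\frac{1}{-205} \right)}} = \frac{1}{1151 + \frac{1}{-205}} = \frac{1}{1151 - \frac{1}{205}} = \frac{1}{\frac{235954}{205}} = \frac{205}{235954}$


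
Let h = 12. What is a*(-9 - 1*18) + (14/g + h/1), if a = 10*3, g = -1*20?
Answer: -7987/10 ≈ -798.70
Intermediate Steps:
g = -20
a = 30
a*(-9 - 1*18) + (14/g + h/1) = 30*(-9 - 1*18) + (14/(-20) + 12/1) = 30*(-9 - 18) + (14*(-1/20) + 12*1) = 30*(-27) + (-7/10 + 12) = -810 + 113/10 = -7987/10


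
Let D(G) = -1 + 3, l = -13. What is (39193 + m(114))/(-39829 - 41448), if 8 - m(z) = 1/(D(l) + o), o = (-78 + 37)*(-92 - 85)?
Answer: -284560058/589989743 ≈ -0.48231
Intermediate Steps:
D(G) = 2
o = 7257 (o = -41*(-177) = 7257)
m(z) = 58071/7259 (m(z) = 8 - 1/(2 + 7257) = 8 - 1/7259 = 58071/7259)
(39193 + m(114))/(-39829 - 41448) = (39193 + 58071/7259)/(-39829 - 41448) = (284560058/7259)/(-81277) = (284560058/7259)*(-1/81277) = -284560058/589989743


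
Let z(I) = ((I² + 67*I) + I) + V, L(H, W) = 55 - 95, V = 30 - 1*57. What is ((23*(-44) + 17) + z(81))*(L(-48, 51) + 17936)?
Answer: 197697112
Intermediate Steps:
V = -27 (V = 30 - 57 = -27)
L(H, W) = -40
z(I) = -27 + I² + 68*I (z(I) = ((I² + 67*I) + I) - 27 = (I² + 68*I) - 27 = -27 + I² + 68*I)
((23*(-44) + 17) + z(81))*(L(-48, 51) + 17936) = ((23*(-44) + 17) + (-27 + 81² + 68*81))*(-40 + 17936) = ((-1012 + 17) + (-27 + 6561 + 5508))*17896 = (-995 + 12042)*17896 = 11047*17896 = 197697112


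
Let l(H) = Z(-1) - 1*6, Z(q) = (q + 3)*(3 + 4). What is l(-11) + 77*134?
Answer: 10326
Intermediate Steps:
Z(q) = 21 + 7*q (Z(q) = (3 + q)*7 = 21 + 7*q)
l(H) = 8 (l(H) = (21 + 7*(-1)) - 1*6 = (21 - 7) - 6 = 14 - 6 = 8)
l(-11) + 77*134 = 8 + 77*134 = 8 + 10318 = 10326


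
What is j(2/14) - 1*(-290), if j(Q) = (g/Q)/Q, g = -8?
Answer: -102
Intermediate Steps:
j(Q) = -8/Q² (j(Q) = (-8/Q)/Q = -8/Q²)
j(2/14) - 1*(-290) = -8/(2/14)² - 1*(-290) = -8/(2*(1/14))² + 290 = -8/7⁻² + 290 = -8*49 + 290 = -392 + 290 = -102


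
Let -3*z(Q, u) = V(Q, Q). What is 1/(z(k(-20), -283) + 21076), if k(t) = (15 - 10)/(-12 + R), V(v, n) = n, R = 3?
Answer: 27/569057 ≈ 4.7447e-5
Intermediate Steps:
k(t) = -5/9 (k(t) = (15 - 10)/(-12 + 3) = 5/(-9) = 5*(-⅑) = -5/9)
z(Q, u) = -Q/3
1/(z(k(-20), -283) + 21076) = 1/(-⅓*(-5/9) + 21076) = 1/(5/27 + 21076) = 1/(569057/27) = 27/569057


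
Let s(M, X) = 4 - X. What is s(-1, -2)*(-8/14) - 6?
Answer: -66/7 ≈ -9.4286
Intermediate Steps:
s(-1, -2)*(-8/14) - 6 = (4 - 1*(-2))*(-8/14) - 6 = (4 + 2)*(-8*1/14) - 6 = 6*(-4/7) - 6 = -24/7 - 6 = -66/7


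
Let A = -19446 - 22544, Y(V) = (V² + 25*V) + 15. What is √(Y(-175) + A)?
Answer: 5*I*√629 ≈ 125.4*I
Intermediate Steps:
Y(V) = 15 + V² + 25*V
A = -41990
√(Y(-175) + A) = √((15 + (-175)² + 25*(-175)) - 41990) = √((15 + 30625 - 4375) - 41990) = √(26265 - 41990) = √(-15725) = 5*I*√629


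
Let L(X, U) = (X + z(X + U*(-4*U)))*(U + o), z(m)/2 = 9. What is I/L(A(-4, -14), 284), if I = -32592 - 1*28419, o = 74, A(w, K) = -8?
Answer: -61011/3580 ≈ -17.042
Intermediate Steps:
z(m) = 18 (z(m) = 2*9 = 18)
L(X, U) = (18 + X)*(74 + U) (L(X, U) = (X + 18)*(U + 74) = (18 + X)*(74 + U))
I = -61011 (I = -32592 - 28419 = -61011)
I/L(A(-4, -14), 284) = -61011/(1332 + 18*284 + 74*(-8) + 284*(-8)) = -61011/(1332 + 5112 - 592 - 2272) = -61011/3580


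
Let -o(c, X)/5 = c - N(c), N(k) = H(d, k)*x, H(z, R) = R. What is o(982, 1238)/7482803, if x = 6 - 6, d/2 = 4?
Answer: -4910/7482803 ≈ -0.00065617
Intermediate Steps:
d = 8 (d = 2*4 = 8)
x = 0
N(k) = 0 (N(k) = k*0 = 0)
o(c, X) = -5*c (o(c, X) = -5*(c - 1*0) = -5*(c + 0) = -5*c)
o(982, 1238)/7482803 = -5*982/7482803 = -4910*1/7482803 = -4910/7482803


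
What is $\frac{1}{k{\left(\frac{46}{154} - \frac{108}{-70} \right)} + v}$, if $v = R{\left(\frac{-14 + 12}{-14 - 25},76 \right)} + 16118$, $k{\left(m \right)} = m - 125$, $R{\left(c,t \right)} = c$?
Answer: $\frac{15015}{240163316} \approx 6.252 \cdot 10^{-5}$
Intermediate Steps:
$k{\left(m \right)} = -125 + m$
$v = \frac{628604}{39}$ ($v = \frac{-14 + 12}{-14 - 25} + 16118 = - \frac{2}{-39} + 16118 = \left(-2\right) \left(- \frac{1}{39}\right) + 16118 = \frac{2}{39} + 16118 = \frac{628604}{39} \approx 16118.0$)
$\frac{1}{k{\left(\frac{46}{154} - \frac{108}{-70} \right)} + v} = \frac{1}{\left(-125 + \left(\frac{46}{154} - \frac{108}{-70}\right)\right) + \frac{628604}{39}} = \frac{1}{\left(-125 + \left(46 \cdot \frac{1}{154} - - \frac{54}{35}\right)\right) + \frac{628604}{39}} = \frac{1}{\left(-125 + \left(\frac{23}{77} + \frac{54}{35}\right)\right) + \frac{628604}{39}} = \frac{1}{\left(-125 + \frac{709}{385}\right) + \frac{628604}{39}} = \frac{1}{- \frac{47416}{385} + \frac{628604}{39}} = \frac{1}{\frac{240163316}{15015}} = \frac{15015}{240163316}$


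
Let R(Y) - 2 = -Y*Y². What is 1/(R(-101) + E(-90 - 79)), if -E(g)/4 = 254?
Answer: 1/1029287 ≈ 9.7155e-7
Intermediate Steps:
R(Y) = 2 - Y³ (R(Y) = 2 - Y*Y² = 2 - Y³)
E(g) = -1016 (E(g) = -4*254 = -1016)
1/(R(-101) + E(-90 - 79)) = 1/((2 - 1*(-101)³) - 1016) = 1/((2 - 1*(-1030301)) - 1016) = 1/((2 + 1030301) - 1016) = 1/(1030303 - 1016) = 1/1029287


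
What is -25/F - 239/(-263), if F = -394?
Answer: 100741/103622 ≈ 0.97220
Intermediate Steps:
-25/F - 239/(-263) = -25/(-394) - 239/(-263) = -25*(-1/394) - 239*(-1/263) = 25/394 + 239/263 = 100741/103622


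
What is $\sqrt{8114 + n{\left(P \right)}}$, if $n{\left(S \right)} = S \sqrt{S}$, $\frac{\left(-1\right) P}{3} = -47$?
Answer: $\sqrt{8114 + 141 \sqrt{141}} \approx 98.936$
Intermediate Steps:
$P = 141$ ($P = \left(-3\right) \left(-47\right) = 141$)
$n{\left(S \right)} = S^{\frac{3}{2}}$
$\sqrt{8114 + n{\left(P \right)}} = \sqrt{8114 + 141^{\frac{3}{2}}} = \sqrt{8114 + 141 \sqrt{141}}$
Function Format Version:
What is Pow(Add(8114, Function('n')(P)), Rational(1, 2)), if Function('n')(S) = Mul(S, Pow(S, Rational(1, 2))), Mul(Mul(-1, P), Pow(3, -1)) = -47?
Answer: Pow(Add(8114, Mul(141, Pow(141, Rational(1, 2)))), Rational(1, 2)) ≈ 98.936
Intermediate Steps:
P = 141 (P = Mul(-3, -47) = 141)
Function('n')(S) = Pow(S, Rational(3, 2))
Pow(Add(8114, Function('n')(P)), Rational(1, 2)) = Pow(Add(8114, Pow(141, Rational(3, 2))), Rational(1, 2)) = Pow(Add(8114, Mul(141, Pow(141, Rational(1, 2)))), Rational(1, 2))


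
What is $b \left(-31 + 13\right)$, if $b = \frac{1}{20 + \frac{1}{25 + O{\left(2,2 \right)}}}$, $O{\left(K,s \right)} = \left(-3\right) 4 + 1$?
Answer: $- \frac{252}{281} \approx -0.8968$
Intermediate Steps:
$O{\left(K,s \right)} = -11$ ($O{\left(K,s \right)} = -12 + 1 = -11$)
$b = \frac{14}{281}$ ($b = \frac{1}{20 + \frac{1}{25 - 11}} = \frac{1}{20 + \frac{1}{14}} = \frac{1}{\frac{281}{14}} = \frac{14}{281} \approx 0.049822$)
$b \left(-31 + 13\right) = \frac{14 \left(-31 + 13\right)}{281} = \frac{14}{281} \left(-18\right) = - \frac{252}{281}$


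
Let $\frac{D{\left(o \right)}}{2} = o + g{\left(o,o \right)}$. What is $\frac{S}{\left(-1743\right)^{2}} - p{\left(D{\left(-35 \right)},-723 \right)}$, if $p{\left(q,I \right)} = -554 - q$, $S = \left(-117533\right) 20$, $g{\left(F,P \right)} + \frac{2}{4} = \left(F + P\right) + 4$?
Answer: $\frac{1064004539}{3038049} \approx 350.23$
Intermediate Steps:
$g{\left(F,P \right)} = \frac{7}{2} + F + P$ ($g{\left(F,P \right)} = - \frac{1}{2} + \left(\left(F + P\right) + 4\right) = - \frac{1}{2} + \left(4 + F + P\right) = \frac{7}{2} + F + P$)
$S = -2350660$
$D{\left(o \right)} = 7 + 6 o$ ($D{\left(o \right)} = 2 \left(o + \left(\frac{7}{2} + o + o\right)\right) = 2 \left(o + \left(\frac{7}{2} + 2 o\right)\right) = 2 \left(\frac{7}{2} + 3 o\right) = 7 + 6 o$)
$\frac{S}{\left(-1743\right)^{2}} - p{\left(D{\left(-35 \right)},-723 \right)} = - \frac{2350660}{\left(-1743\right)^{2}} - \left(-554 - \left(7 + 6 \left(-35\right)\right)\right) = - \frac{2350660}{3038049} - \left(-554 - \left(7 - 210\right)\right) = \left(-2350660\right) \frac{1}{3038049} - \left(-554 - -203\right) = - \frac{2350660}{3038049} - \left(-554 + 203\right) = - \frac{2350660}{3038049} - -351 = - \frac{2350660}{3038049} + 351 = \frac{1064004539}{3038049}$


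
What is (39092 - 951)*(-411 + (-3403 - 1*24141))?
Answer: -1066231655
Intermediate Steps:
(39092 - 951)*(-411 + (-3403 - 1*24141)) = 38141*(-411 + (-3403 - 24141)) = 38141*(-411 - 27544) = 38141*(-27955) = -1066231655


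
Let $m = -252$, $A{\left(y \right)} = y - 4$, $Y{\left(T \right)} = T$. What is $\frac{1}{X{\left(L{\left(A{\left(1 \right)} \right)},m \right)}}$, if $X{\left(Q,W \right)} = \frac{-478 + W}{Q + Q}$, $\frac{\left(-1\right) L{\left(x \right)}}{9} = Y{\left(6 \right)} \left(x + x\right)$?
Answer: $- \frac{324}{365} \approx -0.88767$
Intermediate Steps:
$A{\left(y \right)} = -4 + y$
$L{\left(x \right)} = - 108 x$ ($L{\left(x \right)} = - 9 \cdot 6 \left(x + x\right) = - 9 \cdot 6 \cdot 2 x = - 9 \cdot 12 x = - 108 x$)
$X{\left(Q,W \right)} = \frac{-478 + W}{2 Q}$
$\frac{1}{X{\left(L{\left(A{\left(1 \right)} \right)},m \right)}} = \frac{1}{\frac{1}{2} \frac{1}{\left(-108\right) \left(-4 + 1\right)} \left(-478 - 252\right)} = \frac{1}{\frac{1}{2} \frac{1}{\left(-108\right) \left(-3\right)} \left(-730\right)} = \frac{1}{\frac{1}{2} \cdot \frac{1}{324} \left(-730\right)} = \frac{1}{- \frac{365}{324}} = - \frac{324}{365}$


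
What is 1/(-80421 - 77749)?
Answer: -1/158170 ≈ -6.3223e-6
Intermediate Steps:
1/(-80421 - 77749) = 1/(-158170) = -1/158170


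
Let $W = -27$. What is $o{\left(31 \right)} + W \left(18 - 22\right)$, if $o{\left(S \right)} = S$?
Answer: $139$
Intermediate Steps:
$o{\left(31 \right)} + W \left(18 - 22\right) = 31 - 27 \left(18 - 22\right) = 31 - -108 = 31 + 108 = 139$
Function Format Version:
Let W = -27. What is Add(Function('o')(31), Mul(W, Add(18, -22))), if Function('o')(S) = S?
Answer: 139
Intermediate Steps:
Add(Function('o')(31), Mul(W, Add(18, -22))) = Add(31, Mul(-27, Add(18, -22))) = Add(31, Mul(-27, -4)) = Add(31, 108) = 139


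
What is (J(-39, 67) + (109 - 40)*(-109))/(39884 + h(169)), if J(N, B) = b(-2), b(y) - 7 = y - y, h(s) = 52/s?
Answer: -48841/259248 ≈ -0.18839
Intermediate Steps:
b(y) = 7 (b(y) = 7 + (y - y) = 7 + 0 = 7)
J(N, B) = 7
(J(-39, 67) + (109 - 40)*(-109))/(39884 + h(169)) = (7 + (109 - 40)*(-109))/(39884 + 52/169) = (7 + 69*(-109))/(39884 + 52*(1/169)) = (7 - 7521)/(39884 + 4/13) = -7514/518496/13 = -7514*13/518496 = -48841/259248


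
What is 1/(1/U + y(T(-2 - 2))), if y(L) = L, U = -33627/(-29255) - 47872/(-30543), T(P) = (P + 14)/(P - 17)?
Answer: -50978861241/5511403445 ≈ -9.2497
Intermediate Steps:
T(P) = (14 + P)/(-17 + P)
U = 2427564821/893535465 (U = -33627*(-1/29255) - 47872*(-1/30543) = 33627/29255 + 47872/30543 = 2427564821/893535465 ≈ 2.7168)
1/(1/U + y(T(-2 - 2))) = 1/(1/(2427564821/893535465) + (14 + (-2 - 2))/(-17 + (-2 - 2))) = 1/(893535465/2427564821 + (14 - 4)/(-17 - 4)) = 1/(893535465/2427564821 + 10/(-21)) = 1/(893535465/2427564821 - 1/21*10) = 1/(893535465/2427564821 - 10/21) = 1/(-5511403445/50978861241) = -50978861241/5511403445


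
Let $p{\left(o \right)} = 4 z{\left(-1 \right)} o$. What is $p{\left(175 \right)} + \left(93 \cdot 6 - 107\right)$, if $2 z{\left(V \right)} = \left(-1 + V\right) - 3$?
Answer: $-1299$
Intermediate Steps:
$z{\left(V \right)} = -2 + \frac{V}{2}$ ($z{\left(V \right)} = \frac{\left(-1 + V\right) - 3}{2} = \frac{-4 + V}{2} = -2 + \frac{V}{2}$)
$p{\left(o \right)} = - 10 o$ ($p{\left(o \right)} = 4 \left(-2 + \frac{1}{2} \left(-1\right)\right) o = 4 \left(-2 - \frac{1}{2}\right) o = 4 \left(- \frac{5}{2}\right) o = - 10 o$)
$p{\left(175 \right)} + \left(93 \cdot 6 - 107\right) = \left(-10\right) 175 + \left(93 \cdot 6 - 107\right) = -1750 + \left(558 - 107\right) = -1750 + 451 = -1299$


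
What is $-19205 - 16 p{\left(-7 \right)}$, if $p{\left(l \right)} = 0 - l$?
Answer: $-19317$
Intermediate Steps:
$p{\left(l \right)} = - l$
$-19205 - 16 p{\left(-7 \right)} = -19205 - 16 \left(\left(-1\right) \left(-7\right)\right) = -19205 - 16 \cdot 7 = -19205 - 112 = -19317$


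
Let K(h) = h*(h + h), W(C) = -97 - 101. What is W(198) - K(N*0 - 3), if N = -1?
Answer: -216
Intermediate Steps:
W(C) = -198
K(h) = 2*h**2 (K(h) = h*(2*h) = 2*h**2)
W(198) - K(N*0 - 3) = -198 - 2*(-1*0 - 3)**2 = -198 - 2*(0 - 3)**2 = -198 - 2*(-3)**2 = -198 - 2*9 = -198 - 1*18 = -198 - 18 = -216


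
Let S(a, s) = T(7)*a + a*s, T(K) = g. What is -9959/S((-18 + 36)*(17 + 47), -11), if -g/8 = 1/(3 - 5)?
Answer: 9959/8064 ≈ 1.2350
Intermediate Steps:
g = 4 (g = -8/(3 - 5) = -8/(-2) = -8*(-1/2) = 4)
T(K) = 4
S(a, s) = 4*a + a*s
-9959/S((-18 + 36)*(17 + 47), -11) = -9959*1/((-18 + 36)*(4 - 11)*(17 + 47)) = -9959/((18*64)*(-7)) = -9959/(1152*(-7)) = -9959/(-8064) = -9959*(-1/8064) = 9959/8064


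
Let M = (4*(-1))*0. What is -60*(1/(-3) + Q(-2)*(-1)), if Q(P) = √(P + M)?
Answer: 20 + 60*I*√2 ≈ 20.0 + 84.853*I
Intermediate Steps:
M = 0 (M = -4*0 = 0)
Q(P) = √P (Q(P) = √(P + 0) = √P)
-60*(1/(-3) + Q(-2)*(-1)) = -60*(1/(-3) + √(-2)*(-1)) = -60*(-⅓ + (I*√2)*(-1)) = -60*(-⅓ - I*√2) = 20 + 60*I*√2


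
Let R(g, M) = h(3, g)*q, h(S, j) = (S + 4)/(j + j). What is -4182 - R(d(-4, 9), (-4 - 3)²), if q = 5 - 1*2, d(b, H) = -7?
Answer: -8361/2 ≈ -4180.5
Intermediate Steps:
h(S, j) = (4 + S)/(2*j) (h(S, j) = (4 + S)/((2*j)) = (4 + S)*(1/(2*j)) = (4 + S)/(2*j))
q = 3 (q = 5 - 2 = 3)
R(g, M) = 21/(2*g) (R(g, M) = ((4 + 3)/(2*g))*3 = ((½)*7/g)*3 = (7/(2*g))*3 = 21/(2*g))
-4182 - R(d(-4, 9), (-4 - 3)²) = -4182 - 21/(2*(-7)) = -4182 - 21*(-1)/(2*7) = -4182 - 1*(-3/2) = -4182 + 3/2 = -8361/2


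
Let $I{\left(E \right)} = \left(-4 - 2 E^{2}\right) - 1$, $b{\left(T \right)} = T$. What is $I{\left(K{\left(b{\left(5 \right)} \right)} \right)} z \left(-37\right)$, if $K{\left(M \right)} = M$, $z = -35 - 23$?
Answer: $-118030$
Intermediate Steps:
$z = -58$ ($z = -35 - 23 = -58$)
$I{\left(E \right)} = -5 - 2 E^{2}$
$I{\left(K{\left(b{\left(5 \right)} \right)} \right)} z \left(-37\right) = \left(-5 - 2 \cdot 5^{2}\right) \left(-58\right) \left(-37\right) = \left(-5 - 50\right) \left(-58\right) \left(-37\right) = \left(-55\right) \left(-58\right) \left(-37\right) = 3190 \left(-37\right) = -118030$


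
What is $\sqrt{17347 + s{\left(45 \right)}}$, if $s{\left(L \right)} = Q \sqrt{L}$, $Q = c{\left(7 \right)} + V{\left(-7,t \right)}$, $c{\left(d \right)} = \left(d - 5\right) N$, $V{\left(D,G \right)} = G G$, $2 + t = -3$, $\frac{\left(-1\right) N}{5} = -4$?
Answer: $\sqrt{17347 + 195 \sqrt{5}} \approx 133.35$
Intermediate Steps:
$N = 20$ ($N = \left(-5\right) \left(-4\right) = 20$)
$t = -5$ ($t = -2 - 3 = -5$)
$V{\left(D,G \right)} = G^{2}$
$c{\left(d \right)} = -100 + 20 d$ ($c{\left(d \right)} = \left(d - 5\right) 20 = \left(-5 + d\right) 20 = -100 + 20 d$)
$Q = 65$ ($Q = \left(-100 + 20 \cdot 7\right) + \left(-5\right)^{2} = \left(-100 + 140\right) + 25 = 40 + 25 = 65$)
$s{\left(L \right)} = 65 \sqrt{L}$
$\sqrt{17347 + s{\left(45 \right)}} = \sqrt{17347 + 65 \sqrt{45}} = \sqrt{17347 + 65 \cdot 3 \sqrt{5}} = \sqrt{17347 + 195 \sqrt{5}}$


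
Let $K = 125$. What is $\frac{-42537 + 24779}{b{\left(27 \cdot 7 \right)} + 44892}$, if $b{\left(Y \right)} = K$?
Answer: $- \frac{17758}{45017} \approx -0.39447$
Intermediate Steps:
$b{\left(Y \right)} = 125$
$\frac{-42537 + 24779}{b{\left(27 \cdot 7 \right)} + 44892} = \frac{-42537 + 24779}{125 + 44892} = - \frac{17758}{45017}$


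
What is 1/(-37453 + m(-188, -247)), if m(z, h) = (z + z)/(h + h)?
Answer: -247/9250703 ≈ -2.6701e-5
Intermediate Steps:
m(z, h) = z/h (m(z, h) = (2*z)/((2*h)) = (2*z)*(1/(2*h)) = z/h)
1/(-37453 + m(-188, -247)) = 1/(-37453 - 188/(-247)) = 1/(-37453 - 188*(-1/247)) = 1/(-37453 + 188/247) = 1/(-9250703/247) = -247/9250703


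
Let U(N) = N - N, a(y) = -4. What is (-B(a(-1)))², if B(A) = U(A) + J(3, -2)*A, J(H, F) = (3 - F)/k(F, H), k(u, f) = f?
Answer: 400/9 ≈ 44.444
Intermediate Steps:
U(N) = 0
J(H, F) = (3 - F)/H
B(A) = 5*A/3 (B(A) = 0 + ((3 - 1*(-2))/3)*A = 0 + ((3 + 2)/3)*A = 0 + ((⅓)*5)*A = 0 + 5*A/3 = 5*A/3)
(-B(a(-1)))² = (-5*(-4)/3)² = (-1*(-20/3))² = (20/3)² = 400/9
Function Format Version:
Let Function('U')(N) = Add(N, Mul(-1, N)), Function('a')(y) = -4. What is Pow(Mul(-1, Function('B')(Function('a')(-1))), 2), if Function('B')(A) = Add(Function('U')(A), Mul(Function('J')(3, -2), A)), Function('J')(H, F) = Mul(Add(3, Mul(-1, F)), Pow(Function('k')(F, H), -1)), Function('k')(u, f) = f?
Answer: Rational(400, 9) ≈ 44.444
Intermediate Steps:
Function('U')(N) = 0
Function('J')(H, F) = Mul(Pow(H, -1), Add(3, Mul(-1, F))) (Function('J')(H, F) = Mul(Add(3, Mul(-1, F)), Pow(H, -1)) = Mul(Pow(H, -1), Add(3, Mul(-1, F))))
Function('B')(A) = Mul(Rational(5, 3), A) (Function('B')(A) = Add(0, Mul(Mul(Pow(3, -1), Add(3, Mul(-1, -2))), A)) = Add(0, Mul(Mul(Rational(1, 3), Add(3, 2)), A)) = Add(0, Mul(Mul(Rational(1, 3), 5), A)) = Add(0, Mul(Rational(5, 3), A)) = Mul(Rational(5, 3), A))
Pow(Mul(-1, Function('B')(Function('a')(-1))), 2) = Pow(Mul(-1, Mul(Rational(5, 3), -4)), 2) = Pow(Mul(-1, Rational(-20, 3)), 2) = Pow(Rational(20, 3), 2) = Rational(400, 9)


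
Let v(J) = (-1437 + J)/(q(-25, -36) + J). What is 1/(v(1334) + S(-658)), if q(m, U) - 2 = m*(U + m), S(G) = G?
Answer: -2861/1882641 ≈ -0.0015197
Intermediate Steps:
q(m, U) = 2 + m*(U + m)
v(J) = (-1437 + J)/(1527 + J) (v(J) = (-1437 + J)/((2 + (-25)² - 36*(-25)) + J) = (-1437 + J)/((2 + 625 + 900) + J) = (-1437 + J)/(1527 + J))
1/(v(1334) + S(-658)) = 1/((-1437 + 1334)/(1527 + 1334) - 658) = 1/(-103/2861 - 658) = 1/(-1882641/2861) = -2861/1882641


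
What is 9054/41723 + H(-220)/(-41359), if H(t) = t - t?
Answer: 9054/41723 ≈ 0.21700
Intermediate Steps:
H(t) = 0
9054/41723 + H(-220)/(-41359) = 9054/41723 + 0/(-41359) = 9054*(1/41723) + 0*(-1/41359) = 9054/41723 + 0 = 9054/41723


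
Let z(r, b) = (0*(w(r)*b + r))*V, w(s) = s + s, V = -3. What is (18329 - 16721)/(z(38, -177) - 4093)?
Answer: -1608/4093 ≈ -0.39287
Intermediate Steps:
w(s) = 2*s
z(r, b) = 0 (z(r, b) = (0*((2*r)*b + r))*(-3) = (0*(2*b*r + r))*(-3) = (0*(r + 2*b*r))*(-3) = 0*(-3) = 0)
(18329 - 16721)/(z(38, -177) - 4093) = (18329 - 16721)/(0 - 4093) = 1608/(-4093) = 1608*(-1/4093) = -1608/4093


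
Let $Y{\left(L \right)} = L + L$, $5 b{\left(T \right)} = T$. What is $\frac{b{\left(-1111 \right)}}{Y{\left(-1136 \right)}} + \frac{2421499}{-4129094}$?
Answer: $- \frac{11460402603}{23453253920} \approx -0.48865$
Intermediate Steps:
$b{\left(T \right)} = \frac{T}{5}$
$Y{\left(L \right)} = 2 L$
$\frac{b{\left(-1111 \right)}}{Y{\left(-1136 \right)}} + \frac{2421499}{-4129094} = \frac{\frac{1}{5} \left(-1111\right)}{2 \left(-1136\right)} + \frac{2421499}{-4129094} = - \frac{1111}{5 \left(-2272\right)} + 2421499 \left(- \frac{1}{4129094}\right) = \left(- \frac{1111}{5}\right) \left(- \frac{1}{2272}\right) - \frac{2421499}{4129094} = \frac{1111}{11360} - \frac{2421499}{4129094} = - \frac{11460402603}{23453253920}$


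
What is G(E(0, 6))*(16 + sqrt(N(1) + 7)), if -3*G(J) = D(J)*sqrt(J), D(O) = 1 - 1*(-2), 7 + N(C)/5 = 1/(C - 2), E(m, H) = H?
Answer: sqrt(6)*(-16 - I*sqrt(33)) ≈ -39.192 - 14.071*I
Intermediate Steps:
N(C) = -35 + 5/(-2 + C) (N(C) = -35 + 5/(C - 2) = -35 + 5/(-2 + C))
D(O) = 3 (D(O) = 1 + 2 = 3)
G(J) = -sqrt(J)
G(E(0, 6))*(16 + sqrt(N(1) + 7)) = (-sqrt(6))*(16 + sqrt(5*(15 - 7*1)/(-2 + 1) + 7)) = (-sqrt(6))*(16 + sqrt(5*(15 - 7)/(-1) + 7)) = (-sqrt(6))*(16 + sqrt(5*(-1)*8 + 7)) = (-sqrt(6))*(16 + sqrt(-40 + 7)) = (-sqrt(6))*(16 + sqrt(-33)) = (-sqrt(6))*(16 + I*sqrt(33)) = -sqrt(6)*(16 + I*sqrt(33))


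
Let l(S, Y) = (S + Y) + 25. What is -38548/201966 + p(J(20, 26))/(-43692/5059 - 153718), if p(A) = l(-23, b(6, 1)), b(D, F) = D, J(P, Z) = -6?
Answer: -7496767823386/39267393751041 ≈ -0.19092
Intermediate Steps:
l(S, Y) = 25 + S + Y
p(A) = 8 (p(A) = 25 - 23 + 6 = 8)
-38548/201966 + p(J(20, 26))/(-43692/5059 - 153718) = -38548/201966 + 8/(-43692/5059 - 153718) = -38548*1/201966 + 8/(-43692*1/5059 - 153718) = -19274/100983 + 8/(-43692/5059 - 153718) = -19274/100983 + 8/(-777703054/5059) = -19274/100983 + 8*(-5059/777703054) = -19274/100983 - 20236/388851527 = -7496767823386/39267393751041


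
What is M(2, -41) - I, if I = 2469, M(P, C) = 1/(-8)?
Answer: -19753/8 ≈ -2469.1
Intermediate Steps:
M(P, C) = -⅛
M(2, -41) - I = -⅛ - 1*2469 = -⅛ - 2469 = -19753/8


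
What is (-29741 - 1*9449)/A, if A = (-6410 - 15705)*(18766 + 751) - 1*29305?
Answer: 3919/43164776 ≈ 9.0792e-5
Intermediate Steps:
A = -431647760 (A = -22115*19517 - 29305 = -431618455 - 29305 = -431647760)
(-29741 - 1*9449)/A = (-29741 - 1*9449)/(-431647760) = (-29741 - 9449)*(-1/431647760) = -39190*(-1/431647760) = 3919/43164776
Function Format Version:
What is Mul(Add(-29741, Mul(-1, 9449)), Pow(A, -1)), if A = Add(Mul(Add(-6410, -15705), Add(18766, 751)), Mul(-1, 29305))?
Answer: Rational(3919, 43164776) ≈ 9.0792e-5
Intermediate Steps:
A = -431647760 (A = Add(Mul(-22115, 19517), -29305) = Add(-431618455, -29305) = -431647760)
Mul(Add(-29741, Mul(-1, 9449)), Pow(A, -1)) = Mul(Add(-29741, Mul(-1, 9449)), Pow(-431647760, -1)) = Mul(Add(-29741, -9449), Rational(-1, 431647760)) = Mul(-39190, Rational(-1, 431647760)) = Rational(3919, 43164776)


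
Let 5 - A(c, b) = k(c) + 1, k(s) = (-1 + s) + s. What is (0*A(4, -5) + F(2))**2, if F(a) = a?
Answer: 4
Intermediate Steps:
k(s) = -1 + 2*s
A(c, b) = 5 - 2*c (A(c, b) = 5 - ((-1 + 2*c) + 1) = 5 - 2*c)
(0*A(4, -5) + F(2))**2 = (0*(5 - 2*4) + 2)**2 = (0*(5 - 8) + 2)**2 = (0*(-3) + 2)**2 = (0 + 2)**2 = 2**2 = 4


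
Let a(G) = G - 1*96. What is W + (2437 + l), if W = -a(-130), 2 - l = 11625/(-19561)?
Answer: 1681990/631 ≈ 2665.6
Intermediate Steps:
a(G) = -96 + G (a(G) = G - 96 = -96 + G)
l = 1637/631 (l = 2 - 11625/(-19561) = 2 - 11625*(-1)/19561 = 2 - 1*(-375/631) = 2 + 375/631 = 1637/631 ≈ 2.5943)
W = 226 (W = -(-96 - 130) = -1*(-226) = 226)
W + (2437 + l) = 226 + (2437 + 1637/631) = 226 + 1539384/631 = 1681990/631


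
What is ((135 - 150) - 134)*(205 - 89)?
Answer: -17284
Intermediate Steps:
((135 - 150) - 134)*(205 - 89) = (-15 - 134)*116 = -149*116 = -17284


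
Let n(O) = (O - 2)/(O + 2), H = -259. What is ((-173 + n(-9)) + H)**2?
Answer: 9078169/49 ≈ 1.8527e+5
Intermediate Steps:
n(O) = (-2 + O)/(2 + O)
((-173 + n(-9)) + H)**2 = ((-173 + (-2 - 9)/(2 - 9)) - 259)**2 = ((-173 - 11/(-7)) - 259)**2 = ((-173 - 1/7*(-11)) - 259)**2 = ((-173 + 11/7) - 259)**2 = (-1200/7 - 259)**2 = (-3013/7)**2 = 9078169/49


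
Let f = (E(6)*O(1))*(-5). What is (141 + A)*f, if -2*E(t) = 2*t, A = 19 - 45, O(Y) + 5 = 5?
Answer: 0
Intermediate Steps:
O(Y) = 0 (O(Y) = -5 + 5 = 0)
A = -26
E(t) = -t
f = 0 (f = (-1*6*0)*(-5) = -6*0*(-5) = 0*(-5) = 0)
(141 + A)*f = (141 - 26)*0 = 115*0 = 0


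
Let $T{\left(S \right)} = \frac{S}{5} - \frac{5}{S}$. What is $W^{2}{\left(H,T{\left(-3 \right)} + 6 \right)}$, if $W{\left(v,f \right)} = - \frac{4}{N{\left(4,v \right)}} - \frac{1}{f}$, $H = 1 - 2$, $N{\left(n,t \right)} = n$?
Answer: $\frac{14641}{11236} \approx 1.303$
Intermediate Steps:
$T{\left(S \right)} = - \frac{5}{S} + \frac{S}{5}$ ($T{\left(S \right)} = S \frac{1}{5} - \frac{5}{S} = \frac{S}{5} - \frac{5}{S} = - \frac{5}{S} + \frac{S}{5}$)
$H = -1$ ($H = 1 - 2 = -1$)
$W{\left(v,f \right)} = -1 - \frac{1}{f}$ ($W{\left(v,f \right)} = - \frac{4}{4} - \frac{1}{f} = \left(-4\right) \frac{1}{4} - \frac{1}{f} = -1 - \frac{1}{f}$)
$W^{2}{\left(H,T{\left(-3 \right)} + 6 \right)} = \left(\frac{-1 - \left(\left(- \frac{5}{-3} + \frac{1}{5} \left(-3\right)\right) + 6\right)}{\left(- \frac{5}{-3} + \frac{1}{5} \left(-3\right)\right) + 6}\right)^{2} = \left(\frac{-1 - \left(\left(\left(-5\right) \left(- \frac{1}{3}\right) - \frac{3}{5}\right) + 6\right)}{\left(\left(-5\right) \left(- \frac{1}{3}\right) - \frac{3}{5}\right) + 6}\right)^{2} = \left(\frac{-1 - \left(\left(\frac{5}{3} - \frac{3}{5}\right) + 6\right)}{\left(\frac{5}{3} - \frac{3}{5}\right) + 6}\right)^{2} = \left(\frac{-1 - \left(\frac{16}{15} + 6\right)}{\frac{16}{15} + 6}\right)^{2} = \left(\frac{-1 - \frac{106}{15}}{\frac{106}{15}}\right)^{2} = \left(\frac{15 \left(-1 - \frac{106}{15}\right)}{106}\right)^{2} = \left(\frac{15}{106} \left(- \frac{121}{15}\right)\right)^{2} = \left(- \frac{121}{106}\right)^{2} = \frac{14641}{11236}$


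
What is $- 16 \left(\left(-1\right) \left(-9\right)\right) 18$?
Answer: $-2592$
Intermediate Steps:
$- 16 \left(\left(-1\right) \left(-9\right)\right) 18 = \left(-16\right) 9 \cdot 18 = \left(-144\right) 18 = -2592$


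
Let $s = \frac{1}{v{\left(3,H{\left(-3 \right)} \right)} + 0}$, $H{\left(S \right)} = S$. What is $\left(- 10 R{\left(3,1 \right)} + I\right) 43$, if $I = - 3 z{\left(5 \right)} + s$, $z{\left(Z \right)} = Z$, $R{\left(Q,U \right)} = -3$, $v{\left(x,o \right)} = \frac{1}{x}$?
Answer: $774$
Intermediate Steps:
$s = 3$ ($s = \frac{1}{\frac{1}{3} + 0} = \frac{1}{\frac{1}{3}} = 3$)
$I = -12$ ($I = \left(-3\right) 5 + 3 = -15 + 3 = -12$)
$\left(- 10 R{\left(3,1 \right)} + I\right) 43 = \left(\left(-10\right) \left(-3\right) - 12\right) 43 = \left(30 - 12\right) 43 = 18 \cdot 43 = 774$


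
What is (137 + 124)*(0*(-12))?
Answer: 0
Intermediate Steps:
(137 + 124)*(0*(-12)) = 261*0 = 0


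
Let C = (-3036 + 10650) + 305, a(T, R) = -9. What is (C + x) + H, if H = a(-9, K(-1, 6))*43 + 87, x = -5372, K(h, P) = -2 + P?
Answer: 2247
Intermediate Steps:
C = 7919 (C = 7614 + 305 = 7919)
H = -300 (H = -9*43 + 87 = -387 + 87 = -300)
(C + x) + H = (7919 - 5372) - 300 = 2547 - 300 = 2247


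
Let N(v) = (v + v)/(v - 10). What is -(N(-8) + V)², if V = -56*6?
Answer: -9096256/81 ≈ -1.1230e+5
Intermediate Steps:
V = -336
N(v) = 2*v/(-10 + v) (N(v) = (2*v)/(-10 + v) = 2*v/(-10 + v))
-(N(-8) + V)² = -(2*(-8)/(-10 - 8) - 336)² = -(2*(-8)/(-18) - 336)² = -(2*(-8)*(-1/18) - 336)² = -(8/9 - 336)² = -(-3016/9)² = -1*9096256/81 = -9096256/81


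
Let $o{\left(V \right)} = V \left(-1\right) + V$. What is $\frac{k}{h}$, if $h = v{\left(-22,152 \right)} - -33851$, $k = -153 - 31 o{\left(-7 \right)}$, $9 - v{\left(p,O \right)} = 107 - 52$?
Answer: $- \frac{153}{33805} \approx -0.004526$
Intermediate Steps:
$v{\left(p,O \right)} = -46$ ($v{\left(p,O \right)} = 9 - \left(107 - 52\right) = 9 - 55 = -46$)
$o{\left(V \right)} = 0$ ($o{\left(V \right)} = - V + V = 0$)
$k = -153$ ($k = -153 - 0 = -153 + 0 = -153$)
$h = 33805$ ($h = -46 - -33851 = -46 + 33851 = 33805$)
$\frac{k}{h} = - \frac{153}{33805}$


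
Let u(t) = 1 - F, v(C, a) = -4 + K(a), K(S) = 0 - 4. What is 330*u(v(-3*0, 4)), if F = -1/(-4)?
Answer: 495/2 ≈ 247.50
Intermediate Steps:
F = ¼ (F = -1*(-¼) = ¼ ≈ 0.25000)
K(S) = -4
v(C, a) = -8 (v(C, a) = -4 - 4 = -8)
u(t) = ¾ (u(t) = 1 - 1*¼ = 1 - ¼ = ¾)
330*u(v(-3*0, 4)) = 330*(¾) = 495/2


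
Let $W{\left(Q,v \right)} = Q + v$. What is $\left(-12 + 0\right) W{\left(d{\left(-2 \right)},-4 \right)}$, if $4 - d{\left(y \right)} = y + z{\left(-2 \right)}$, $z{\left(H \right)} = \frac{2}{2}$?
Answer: $-12$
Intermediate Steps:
$z{\left(H \right)} = 1$ ($z{\left(H \right)} = 2 \cdot \frac{1}{2} = 1$)
$d{\left(y \right)} = 3 - y$ ($d{\left(y \right)} = 4 - \left(y + 1\right) = 4 - \left(1 + y\right) = 3 - y$)
$\left(-12 + 0\right) W{\left(d{\left(-2 \right)},-4 \right)} = \left(-12 + 0\right) \left(\left(3 - -2\right) - 4\right) = - 12 \left(\left(3 + 2\right) - 4\right) = - 12 \left(5 - 4\right) = \left(-12\right) 1 = -12$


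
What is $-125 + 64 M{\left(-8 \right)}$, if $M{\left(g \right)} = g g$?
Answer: $3971$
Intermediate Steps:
$M{\left(g \right)} = g^{2}$
$-125 + 64 M{\left(-8 \right)} = -125 + 64 \left(-8\right)^{2} = -125 + 64 \cdot 64 = -125 + 4096 = 3971$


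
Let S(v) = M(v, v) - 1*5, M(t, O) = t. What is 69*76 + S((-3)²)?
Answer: 5248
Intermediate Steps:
S(v) = -5 + v (S(v) = v - 1*5 = v - 5 = -5 + v)
69*76 + S((-3)²) = 69*76 + (-5 + (-3)²) = 5244 + (-5 + 9) = 5244 + 4 = 5248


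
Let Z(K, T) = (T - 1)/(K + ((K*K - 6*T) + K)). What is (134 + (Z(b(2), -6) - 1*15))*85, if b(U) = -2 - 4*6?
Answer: 1335061/132 ≈ 10114.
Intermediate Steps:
b(U) = -26 (b(U) = -2 - 24 = -26)
Z(K, T) = (-1 + T)/(K² - 6*T + 2*K) (Z(K, T) = (-1 + T)/(K + ((K² - 6*T) + K)) = (-1 + T)/(K + (K + K² - 6*T)) = (-1 + T)/(K² - 6*T + 2*K))
(134 + (Z(b(2), -6) - 1*15))*85 = (134 + ((-1 - 6)/((-26)² - 6*(-6) + 2*(-26)) - 1*15))*85 = (134 + (-7/(676 + 36 - 52) - 15))*85 = (134 + (-7/660 - 15))*85 = (134 - 9907/660)*85 = (78533/660)*85 = 1335061/132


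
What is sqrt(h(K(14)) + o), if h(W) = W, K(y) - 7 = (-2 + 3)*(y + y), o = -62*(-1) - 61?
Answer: 6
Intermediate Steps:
o = 1 (o = 62 - 61 = 1)
K(y) = 7 + 2*y (K(y) = 7 + (-2 + 3)*(y + y) = 7 + 1*(2*y) = 7 + 2*y)
sqrt(h(K(14)) + o) = sqrt((7 + 2*14) + 1) = sqrt((7 + 28) + 1) = sqrt(35 + 1) = sqrt(36) = 6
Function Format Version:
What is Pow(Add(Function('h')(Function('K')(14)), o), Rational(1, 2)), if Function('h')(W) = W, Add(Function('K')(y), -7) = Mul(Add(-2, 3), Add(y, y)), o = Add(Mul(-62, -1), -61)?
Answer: 6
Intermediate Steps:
o = 1 (o = Add(62, -61) = 1)
Function('K')(y) = Add(7, Mul(2, y)) (Function('K')(y) = Add(7, Mul(Add(-2, 3), Add(y, y))) = Add(7, Mul(1, Mul(2, y))) = Add(7, Mul(2, y)))
Pow(Add(Function('h')(Function('K')(14)), o), Rational(1, 2)) = Pow(Add(Add(7, Mul(2, 14)), 1), Rational(1, 2)) = Pow(Add(Add(7, 28), 1), Rational(1, 2)) = Pow(Add(35, 1), Rational(1, 2)) = Pow(36, Rational(1, 2)) = 6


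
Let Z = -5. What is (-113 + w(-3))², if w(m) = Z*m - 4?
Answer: 10404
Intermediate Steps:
w(m) = -4 - 5*m (w(m) = -5*m - 4 = -4 - 5*m)
(-113 + w(-3))² = (-113 + (-4 - 5*(-3)))² = (-113 + (-4 + 15))² = (-113 + 11)² = (-102)² = 10404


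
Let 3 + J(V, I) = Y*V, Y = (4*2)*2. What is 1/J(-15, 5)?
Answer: -1/243 ≈ -0.0041152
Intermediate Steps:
Y = 16 (Y = 8*2 = 16)
J(V, I) = -3 + 16*V
1/J(-15, 5) = 1/(-3 + 16*(-15)) = 1/(-3 - 240) = 1/(-243) = -1/243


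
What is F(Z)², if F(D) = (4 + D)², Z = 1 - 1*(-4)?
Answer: 6561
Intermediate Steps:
Z = 5 (Z = 1 + 4 = 5)
F(Z)² = ((4 + 5)²)² = (9²)² = 81² = 6561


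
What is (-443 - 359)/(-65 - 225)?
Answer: 401/145 ≈ 2.7655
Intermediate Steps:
(-443 - 359)/(-65 - 225) = -802/(-290) = -802*(-1/290) = 401/145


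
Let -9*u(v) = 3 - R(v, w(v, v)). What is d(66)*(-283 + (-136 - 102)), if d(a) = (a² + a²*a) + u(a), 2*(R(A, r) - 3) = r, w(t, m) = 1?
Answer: -2736988577/18 ≈ -1.5205e+8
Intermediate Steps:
R(A, r) = 3 + r/2
u(v) = 1/18 (u(v) = -(3 - (3 + (½)*1))/9 = -(3 - (3 + ½))/9 = -(3 - 1*7/2)/9 = -(3 - 7/2)/9 = -⅑*(-½) = 1/18)
d(a) = 1/18 + a² + a³ (d(a) = (a² + a²*a) + 1/18 = (a² + a³) + 1/18 = 1/18 + a² + a³)
d(66)*(-283 + (-136 - 102)) = (1/18 + 66² + 66³)*(-283 + (-136 - 102)) = (1/18 + 4356 + 287496)*(-283 - 238) = (5253337/18)*(-521) = -2736988577/18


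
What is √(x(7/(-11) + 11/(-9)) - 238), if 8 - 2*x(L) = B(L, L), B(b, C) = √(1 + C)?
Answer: √(-1019304 - 66*I*√935)/66 ≈ 0.015143 - 15.297*I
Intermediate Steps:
x(L) = 4 - √(1 + L)/2
√(x(7/(-11) + 11/(-9)) - 238) = √((4 - √(1 + (7/(-11) + 11/(-9)))/2) - 238) = √((4 - √(1 + (7*(-1/11) + 11*(-⅑)))/2) - 238) = √((4 - √(1 + (-7/11 - 11/9))/2) - 238) = √((4 - √(1 - 184/99)/2) - 238) = √((4 - I*√935/66) - 238) = √(-234 - I*√935/66)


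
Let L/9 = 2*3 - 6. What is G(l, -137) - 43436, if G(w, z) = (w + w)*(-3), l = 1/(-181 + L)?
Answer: -7861910/181 ≈ -43436.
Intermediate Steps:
L = 0 (L = 9*(2*3 - 6) = 9*(6 - 6) = 9*0 = 0)
l = -1/181 (l = 1/(-181 + 0) = 1/(-181) = -1/181 ≈ -0.0055249)
G(w, z) = -6*w (G(w, z) = (2*w)*(-3) = -6*w)
G(l, -137) - 43436 = -6*(-1/181) - 43436 = 6/181 - 43436 = -7861910/181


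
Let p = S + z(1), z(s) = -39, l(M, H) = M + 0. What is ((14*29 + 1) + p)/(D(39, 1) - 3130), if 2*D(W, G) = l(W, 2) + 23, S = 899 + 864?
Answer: -2131/3099 ≈ -0.68764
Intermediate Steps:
l(M, H) = M
S = 1763
D(W, G) = 23/2 + W/2 (D(W, G) = (W + 23)/2 = (23 + W)/2 = 23/2 + W/2)
p = 1724 (p = 1763 - 39 = 1724)
((14*29 + 1) + p)/(D(39, 1) - 3130) = ((14*29 + 1) + 1724)/((23/2 + (½)*39) - 3130) = ((406 + 1) + 1724)/((23/2 + 39/2) - 3130) = (407 + 1724)/(31 - 3130) = 2131/(-3099) = 2131*(-1/3099) = -2131/3099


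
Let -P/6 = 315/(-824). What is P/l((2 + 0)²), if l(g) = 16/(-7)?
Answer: -6615/6592 ≈ -1.0035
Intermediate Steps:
P = 945/412 (P = -1890/(-824) = -1890*(-1)/824 = -6*(-315/824) = 945/412 ≈ 2.2937)
l(g) = -16/7 (l(g) = 16*(-⅐) = -16/7)
P/l((2 + 0)²) = 945/(412*(-16/7)) = (945/412)*(-7/16) = -6615/6592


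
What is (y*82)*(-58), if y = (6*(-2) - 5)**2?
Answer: -1374484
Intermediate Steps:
y = 289 (y = (-12 - 5)**2 = (-17)**2 = 289)
(y*82)*(-58) = (289*82)*(-58) = 23698*(-58) = -1374484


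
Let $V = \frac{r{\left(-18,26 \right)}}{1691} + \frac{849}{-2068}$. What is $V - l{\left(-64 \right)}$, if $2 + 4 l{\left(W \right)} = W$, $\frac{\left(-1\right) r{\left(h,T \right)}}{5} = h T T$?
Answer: $\frac{182081763}{3496988} \approx 52.068$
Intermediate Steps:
$r{\left(h,T \right)} = - 5 h T^{2}$ ($r{\left(h,T \right)} = - 5 h T T = - 5 T h T = - 5 h T^{2}$)
$l{\left(W \right)} = - \frac{1}{2} + \frac{W}{4}$
$V = \frac{124381461}{3496988}$ ($V = \frac{\left(-5\right) \left(-18\right) 26^{2}}{1691} + \frac{849}{-2068} = \left(-5\right) \left(-18\right) 676 \cdot \frac{1}{1691} + 849 \left(- \frac{1}{2068}\right) = 60840 \cdot \frac{1}{1691} - \frac{849}{2068} = \frac{60840}{1691} - \frac{849}{2068} = \frac{124381461}{3496988} \approx 35.568$)
$V - l{\left(-64 \right)} = \frac{124381461}{3496988} - \left(- \frac{1}{2} + \frac{1}{4} \left(-64\right)\right) = \frac{124381461}{3496988} - \left(- \frac{1}{2} - 16\right) = \frac{124381461}{3496988} - - \frac{33}{2} = \frac{124381461}{3496988} + \frac{33}{2} = \frac{182081763}{3496988}$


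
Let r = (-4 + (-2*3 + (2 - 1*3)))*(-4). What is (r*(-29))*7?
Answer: -8932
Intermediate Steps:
r = 44 (r = (-4 + (-6 + (2 - 3)))*(-4) = (-4 + (-6 - 1))*(-4) = (-4 - 7)*(-4) = -11*(-4) = 44)
(r*(-29))*7 = (44*(-29))*7 = -1276*7 = -8932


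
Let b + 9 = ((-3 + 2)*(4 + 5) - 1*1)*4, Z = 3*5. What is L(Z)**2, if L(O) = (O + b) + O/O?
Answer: 1089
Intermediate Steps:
Z = 15
b = -49 (b = -9 + ((-3 + 2)*(4 + 5) - 1*1)*4 = -9 + (-1*9 - 1)*4 = -9 + (-9 - 1)*4 = -9 - 10*4 = -9 - 40 = -49)
L(O) = -48 + O (L(O) = (O - 49) + O/O = (-49 + O) + 1 = -48 + O)
L(Z)**2 = (-48 + 15)**2 = (-33)**2 = 1089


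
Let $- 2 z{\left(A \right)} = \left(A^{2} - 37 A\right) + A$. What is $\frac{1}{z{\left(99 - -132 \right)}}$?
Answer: $- \frac{2}{45045} \approx -4.44 \cdot 10^{-5}$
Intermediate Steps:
$z{\left(A \right)} = 18 A - \frac{A^{2}}{2}$ ($z{\left(A \right)} = - \frac{\left(A^{2} - 37 A\right) + A}{2} = - \frac{A^{2} - 36 A}{2} = 18 A - \frac{A^{2}}{2}$)
$\frac{1}{z{\left(99 - -132 \right)}} = \frac{1}{\frac{1}{2} \left(99 - -132\right) \left(36 - \left(99 - -132\right)\right)} = \frac{1}{\frac{1}{2} \left(99 + 132\right) \left(36 - \left(99 + 132\right)\right)} = \frac{1}{\frac{1}{2} \cdot 231 \left(36 - 231\right)} = \frac{1}{\frac{1}{2} \cdot 231 \left(-195\right)} = \frac{1}{- \frac{45045}{2}} = - \frac{2}{45045}$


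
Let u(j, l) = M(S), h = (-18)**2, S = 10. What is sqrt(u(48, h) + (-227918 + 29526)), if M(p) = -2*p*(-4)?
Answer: 2*I*sqrt(49578) ≈ 445.32*I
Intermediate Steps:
h = 324
M(p) = 8*p
u(j, l) = 80 (u(j, l) = 8*10 = 80)
sqrt(u(48, h) + (-227918 + 29526)) = sqrt(80 + (-227918 + 29526)) = sqrt(80 - 198392) = sqrt(-198312) = 2*I*sqrt(49578)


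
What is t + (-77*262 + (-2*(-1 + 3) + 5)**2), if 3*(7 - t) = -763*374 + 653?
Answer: 74737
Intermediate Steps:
t = 94910 (t = 7 - (-763*374 + 653)/3 = 7 - (-285362 + 653)/3 = 7 - 1/3*(-284709) = 7 + 94903 = 94910)
t + (-77*262 + (-2*(-1 + 3) + 5)**2) = 94910 + (-77*262 + (-2*(-1 + 3) + 5)**2) = 94910 + (-20174 + (-2*2 + 5)**2) = 94910 + (-20174 + (-4 + 5)**2) = 94910 + (-20174 + 1**2) = 94910 + (-20174 + 1) = 94910 - 20173 = 74737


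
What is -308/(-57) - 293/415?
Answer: 111119/23655 ≈ 4.6975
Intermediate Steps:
-308/(-57) - 293/415 = -308*(-1/57) - 293*1/415 = 308/57 - 293/415 = 111119/23655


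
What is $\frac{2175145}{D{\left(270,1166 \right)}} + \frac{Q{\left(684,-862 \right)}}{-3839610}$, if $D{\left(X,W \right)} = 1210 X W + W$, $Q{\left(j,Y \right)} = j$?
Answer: $\frac{1348525011851}{243772593571210} \approx 0.0055319$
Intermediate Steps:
$D{\left(X,W \right)} = W + 1210 W X$ ($D{\left(X,W \right)} = 1210 W X + W = W + 1210 W X$)
$\frac{2175145}{D{\left(270,1166 \right)}} + \frac{Q{\left(684,-862 \right)}}{-3839610} = \frac{2175145}{1166 \left(1 + 1210 \cdot 270\right)} + \frac{684}{-3839610} = \frac{2175145}{1166 \left(1 + 326700\right)} + 684 \left(- \frac{1}{3839610}\right) = \frac{2175145}{1166 \cdot 326701} - \frac{114}{639935} = \frac{2175145}{380933366} - \frac{114}{639935} = \frac{1348525011851}{243772593571210}$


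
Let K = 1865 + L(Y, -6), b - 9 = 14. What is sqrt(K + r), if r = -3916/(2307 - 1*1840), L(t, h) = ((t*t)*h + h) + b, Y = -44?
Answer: I*sqrt(2124707098)/467 ≈ 98.703*I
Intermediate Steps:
b = 23 (b = 9 + 14 = 23)
L(t, h) = 23 + h + h*t**2 (L(t, h) = ((t*t)*h + h) + 23 = (t**2*h + h) + 23 = (h*t**2 + h) + 23 = (h + h*t**2) + 23 = 23 + h + h*t**2)
r = -3916/467 (r = -3916/(2307 - 1840) = -3916/467 ≈ -8.3854)
K = -9734 (K = 1865 + (23 - 6 - 6*(-44)**2) = 1865 + (23 - 6 - 6*1936) = 1865 + (23 - 6 - 11616) = 1865 - 11599 = -9734)
sqrt(K + r) = sqrt(-9734 - 3916/467) = sqrt(-4549694/467) = I*sqrt(2124707098)/467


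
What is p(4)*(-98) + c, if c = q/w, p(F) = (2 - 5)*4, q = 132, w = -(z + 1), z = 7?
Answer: 2319/2 ≈ 1159.5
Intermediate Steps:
w = -8 (w = -(7 + 1) = -1*8 = -8)
p(F) = -12 (p(F) = -3*4 = -12)
c = -33/2 (c = 132/(-8) = 132*(-⅛) = -33/2 ≈ -16.500)
p(4)*(-98) + c = -12*(-98) - 33/2 = 1176 - 33/2 = 2319/2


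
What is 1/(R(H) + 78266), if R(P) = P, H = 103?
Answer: 1/78369 ≈ 1.2760e-5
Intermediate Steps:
1/(R(H) + 78266) = 1/(103 + 78266) = 1/78369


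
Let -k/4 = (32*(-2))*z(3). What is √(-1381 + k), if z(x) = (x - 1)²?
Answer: I*√357 ≈ 18.894*I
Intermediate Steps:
z(x) = (-1 + x)²
k = 1024 (k = -4*32*(-2)*(-1 + 3)² = -(-256)*2² = -(-256)*4 = -4*(-256) = 1024)
√(-1381 + k) = √(-1381 + 1024) = √(-357) = I*√357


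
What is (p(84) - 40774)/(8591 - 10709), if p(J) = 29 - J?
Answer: 40829/2118 ≈ 19.277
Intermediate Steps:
(p(84) - 40774)/(8591 - 10709) = ((29 - 1*84) - 40774)/(8591 - 10709) = ((29 - 84) - 40774)/(-2118) = (-55 - 40774)*(-1/2118) = -40829*(-1/2118) = 40829/2118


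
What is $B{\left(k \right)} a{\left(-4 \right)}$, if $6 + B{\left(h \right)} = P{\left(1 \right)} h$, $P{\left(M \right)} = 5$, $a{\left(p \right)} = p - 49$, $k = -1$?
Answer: $583$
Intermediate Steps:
$a{\left(p \right)} = -49 + p$
$B{\left(h \right)} = -6 + 5 h$
$B{\left(k \right)} a{\left(-4 \right)} = \left(-6 + 5 \left(-1\right)\right) \left(-49 - 4\right) = \left(-6 - 5\right) \left(-53\right) = \left(-11\right) \left(-53\right) = 583$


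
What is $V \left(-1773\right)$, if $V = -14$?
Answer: $24822$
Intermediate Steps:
$V \left(-1773\right) = \left(-14\right) \left(-1773\right) = 24822$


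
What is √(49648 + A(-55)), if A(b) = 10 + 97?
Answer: √49755 ≈ 223.06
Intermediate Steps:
A(b) = 107
√(49648 + A(-55)) = √(49648 + 107) = √49755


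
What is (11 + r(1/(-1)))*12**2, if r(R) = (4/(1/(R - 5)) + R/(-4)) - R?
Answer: -1692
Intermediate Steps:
r(R) = -20 + 11*R/4 (r(R) = (4/(1/(-5 + R)) + R*(-1/4)) - R = (4*(-5 + R) - R/4) - R = ((-20 + 4*R) - R/4) - R = (-20 + 15*R/4) - R = -20 + 11*R/4)
(11 + r(1/(-1)))*12**2 = (11 + (-20 + (11/4)/(-1)))*12**2 = (11 + (-20 + (11/4)*(-1)))*144 = (11 + (-20 - 11/4))*144 = (11 - 91/4)*144 = -47/4*144 = -1692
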